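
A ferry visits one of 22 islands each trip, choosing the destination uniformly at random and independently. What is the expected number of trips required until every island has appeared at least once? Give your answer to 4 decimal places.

The wait to go from k to k+1 distinct islands is geometric with mean 22/(22-k).
E[T] = 22/22 + 22/21 + 22/20 + ... + 22/2 + 22/1 = 22·H_{22}.
H_{22} = 3.69081, so E[T] = 81.19789.

81.1979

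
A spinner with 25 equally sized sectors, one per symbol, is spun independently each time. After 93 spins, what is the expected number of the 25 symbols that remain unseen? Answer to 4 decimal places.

0.5613

For each symbol, P(unseen after 93) = (24/25)^93 = 0.02245.
By linearity of expectation, E[unseen] = 25·(24/25)^93 = 0.56126.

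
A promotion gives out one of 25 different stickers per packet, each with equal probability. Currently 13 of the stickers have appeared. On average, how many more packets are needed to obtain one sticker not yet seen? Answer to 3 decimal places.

2.083

The number of packets until the next new sticker is geometric with success probability 12/25, so its mean is 25/12.
E = 25/12 = 2.0833.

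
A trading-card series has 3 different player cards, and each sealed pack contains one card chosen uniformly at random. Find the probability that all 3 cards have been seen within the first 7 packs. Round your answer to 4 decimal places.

By inclusion–exclusion over which cards are missing,
P(all seen) = Σ_{j=0}^{3} (-1)^j C(3,j)((3-j)/3)^7
= 1.00000 - 0.17558 + 0.00137 - 0.00000
= 0.82579.

0.8258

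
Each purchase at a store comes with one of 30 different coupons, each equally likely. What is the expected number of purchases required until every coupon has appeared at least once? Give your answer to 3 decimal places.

Split into phases: going from k distinct to k+1 distinct takes on average 30/(30-k) purchases.
E[T] = 30/30 + 30/29 + 30/28 + ... + 30/2 + 30/1 = 30·H_{30}.
H_{30} = 3.9950, so E[T] = 119.8496.

119.850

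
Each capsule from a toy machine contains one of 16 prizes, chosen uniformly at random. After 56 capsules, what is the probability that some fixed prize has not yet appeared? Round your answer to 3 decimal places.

0.027

On each capsule the fixed prize fails to appear with probability 15/16.
P(still missing after 56) = (15/16)^56 = 0.0269.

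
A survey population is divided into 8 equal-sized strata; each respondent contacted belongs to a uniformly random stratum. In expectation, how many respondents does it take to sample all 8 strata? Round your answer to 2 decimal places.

After k distinct strata have appeared, the next respondent gives a new one with probability (8-k)/8, so the expected wait for the (k+1)-th is 8/(8-k).
E[T] = 8/8 + 8/7 + 8/6 + ... + 8/2 + 8/1 = 8·H_{8}.
H_{8} = 2.718, so E[T] = 21.743.

21.74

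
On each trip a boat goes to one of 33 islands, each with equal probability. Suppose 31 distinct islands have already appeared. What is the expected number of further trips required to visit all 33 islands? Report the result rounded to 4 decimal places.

49.5000

The wait to go from k to k+1 distinct islands is geometric with mean 33/(33-k).
Sum over k = 31,...,32: E = 33/2 + 33/1 = 49.50000.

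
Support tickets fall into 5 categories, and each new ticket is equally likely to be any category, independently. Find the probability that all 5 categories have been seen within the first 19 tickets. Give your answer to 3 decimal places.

0.929

By inclusion–exclusion over which categories are missing,
P(all seen) = Σ_{j=0}^{5} (-1)^j C(5,j)((5-j)/5)^19
= 1.0000 - 0.0721 + 0.0006 - 0.0000 + 0.0000 - 0.0000
= 0.9286.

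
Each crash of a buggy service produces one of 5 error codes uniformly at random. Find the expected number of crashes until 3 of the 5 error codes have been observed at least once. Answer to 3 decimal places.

With k distinct error codes already seen, the next new one arrives after an expected 5/(5-k) crashes.
Sum over k = 0,...,2: E = 5/5 + 5/4 + 5/3 = 3.9167.

3.917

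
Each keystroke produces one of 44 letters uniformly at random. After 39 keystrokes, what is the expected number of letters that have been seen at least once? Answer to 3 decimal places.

For each letter, P(seen in 39 keystrokes) = 1 - (43/44)^39 = 0.5920.
By linearity of expectation, E[distinct seen] = 44·(1 - (43/44)^39) = 26.0499.

26.050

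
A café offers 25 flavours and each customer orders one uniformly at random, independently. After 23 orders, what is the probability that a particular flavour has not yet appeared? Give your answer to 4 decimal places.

0.3911

On each order the fixed flavour fails to appear with probability 24/25.
P(still missing after 23) = (24/25)^23 = 0.39106.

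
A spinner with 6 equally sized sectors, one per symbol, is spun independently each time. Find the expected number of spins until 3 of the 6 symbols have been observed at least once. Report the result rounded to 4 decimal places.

3.7000

Going from k to k+1 distinct takes a geometric number of spins with mean 6/(6-k).
Sum over k = 0,...,2: E = 6/6 + 6/5 + 6/4 = 3.70000.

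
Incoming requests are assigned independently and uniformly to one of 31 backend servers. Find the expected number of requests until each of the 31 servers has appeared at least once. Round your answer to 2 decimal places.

Split into phases: going from k distinct to k+1 distinct takes on average 31/(31-k) requests.
E[T] = 31/31 + 31/30 + 31/29 + ... + 31/2 + 31/1 = 31·H_{31}.
H_{31} = 4.027, so E[T] = 124.845.

124.84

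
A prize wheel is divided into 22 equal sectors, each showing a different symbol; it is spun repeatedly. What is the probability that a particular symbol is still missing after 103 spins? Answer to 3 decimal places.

0.008

On each spin the fixed symbol fails to appear with probability 21/22.
P(still missing after 103) = (21/22)^103 = 0.0083.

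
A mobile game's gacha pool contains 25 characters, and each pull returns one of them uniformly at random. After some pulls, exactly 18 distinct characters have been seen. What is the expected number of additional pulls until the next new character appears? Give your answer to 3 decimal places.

3.571

Each pull yields a new character with probability (25-18)/25 = 7/25, so the wait is geometric with mean 25/7.
E = 25/7 = 3.5714.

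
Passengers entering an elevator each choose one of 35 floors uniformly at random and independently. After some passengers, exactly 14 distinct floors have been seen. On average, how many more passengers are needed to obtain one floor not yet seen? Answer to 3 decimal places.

1.667

The number of passengers until the next new floor is geometric with success probability 21/35, so its mean is 35/21.
E = 35/21 = 1.6667.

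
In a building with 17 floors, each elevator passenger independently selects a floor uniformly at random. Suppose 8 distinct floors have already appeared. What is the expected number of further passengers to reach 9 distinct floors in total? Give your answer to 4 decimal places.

From k distinct to k+1 distinct takes on average 17/(17-k) passengers.
Only the k = 8 term is needed: E = 17/9 = 1.88889.

1.8889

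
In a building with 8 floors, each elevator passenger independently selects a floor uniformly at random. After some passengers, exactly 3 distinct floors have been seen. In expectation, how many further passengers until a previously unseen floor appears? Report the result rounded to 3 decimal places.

The number of passengers until the next new floor is geometric with success probability 5/8, so its mean is 8/5.
E = 8/5 = 1.6000.

1.600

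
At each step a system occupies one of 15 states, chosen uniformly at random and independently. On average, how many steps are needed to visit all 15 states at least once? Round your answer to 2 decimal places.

49.77

The wait to go from k to k+1 distinct states is geometric with mean 15/(15-k).
E[T] = 15/15 + 15/14 + 15/13 + ... + 15/2 + 15/1 = 15·H_{15}.
H_{15} = 3.318, so E[T] = 49.773.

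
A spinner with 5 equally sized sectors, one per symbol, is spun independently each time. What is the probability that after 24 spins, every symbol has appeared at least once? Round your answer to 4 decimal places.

0.9764

By inclusion–exclusion over which symbols are missing,
P(all seen) = Σ_{j=0}^{5} (-1)^j C(5,j)((5-j)/5)^24
= 1.00000 - 0.02361 + 0.00005 - 0.00000 + 0.00000 - 0.00000
= 0.97644.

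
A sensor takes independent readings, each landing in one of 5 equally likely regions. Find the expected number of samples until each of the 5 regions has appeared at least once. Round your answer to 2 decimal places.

Split into phases: going from k distinct to k+1 distinct takes on average 5/(5-k) samples.
E[T] = 5/5 + 5/4 + 5/3 + 5/2 + 5/1 = 5·H_{5}.
H_{5} = 2.283, so E[T] = 11.417.

11.42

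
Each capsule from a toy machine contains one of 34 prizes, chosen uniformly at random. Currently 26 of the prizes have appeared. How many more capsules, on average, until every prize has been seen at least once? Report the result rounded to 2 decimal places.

92.41

With k distinct prizes already seen, the next new one takes an expected 34/(34-k) capsules.
Sum over k = 26,...,33: E = 34/8 + 34/7 + 34/6 + ... + 34/2 + 34/1 = 92.407.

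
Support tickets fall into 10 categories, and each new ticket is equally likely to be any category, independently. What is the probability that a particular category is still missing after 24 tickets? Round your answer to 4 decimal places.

0.0798

Each ticket misses the fixed category with probability (10-1)/10 = 9/10, independently.
P(still missing after 24) = (9/10)^24 = 0.07977.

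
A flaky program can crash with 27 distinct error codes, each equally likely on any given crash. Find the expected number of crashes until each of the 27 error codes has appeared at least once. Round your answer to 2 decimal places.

105.07

After k distinct error codes have appeared, the next crash gives a new one with probability (27-k)/27, so the expected wait for the (k+1)-th is 27/(27-k).
E[T] = 27/27 + 27/26 + 27/25 + ... + 27/2 + 27/1 = 27·H_{27}.
H_{27} = 3.891, so E[T] = 105.069.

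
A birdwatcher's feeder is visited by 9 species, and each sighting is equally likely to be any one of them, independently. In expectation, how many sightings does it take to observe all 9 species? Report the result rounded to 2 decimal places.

25.46

The wait to go from k to k+1 distinct species is geometric with mean 9/(9-k).
E[T] = 9/9 + 9/8 + 9/7 + ... + 9/2 + 9/1 = 9·H_{9}.
H_{9} = 2.829, so E[T] = 25.461.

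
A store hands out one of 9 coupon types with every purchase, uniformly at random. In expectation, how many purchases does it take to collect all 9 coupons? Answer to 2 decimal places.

After k distinct coupons have appeared, the next purchase gives a new one with probability (9-k)/9, so the expected wait for the (k+1)-th is 9/(9-k).
E[T] = 9/9 + 9/8 + 9/7 + ... + 9/2 + 9/1 = 9·H_{9}.
H_{9} = 2.829, so E[T] = 25.461.

25.46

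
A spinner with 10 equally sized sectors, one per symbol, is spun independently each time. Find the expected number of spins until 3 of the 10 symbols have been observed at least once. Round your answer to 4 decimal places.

Going from k to k+1 distinct takes a geometric number of spins with mean 10/(10-k).
Sum over k = 0,...,2: E = 10/10 + 10/9 + 10/8 = 3.36111.

3.3611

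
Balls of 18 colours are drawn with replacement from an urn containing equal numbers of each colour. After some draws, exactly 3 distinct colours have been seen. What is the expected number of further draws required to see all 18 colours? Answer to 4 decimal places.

59.7281

With k distinct colours already seen, the next new one takes an expected 18/(18-k) draws.
Sum over k = 3,...,17: E = 18/15 + 18/14 + 18/13 + ... + 18/2 + 18/1 = 59.72812.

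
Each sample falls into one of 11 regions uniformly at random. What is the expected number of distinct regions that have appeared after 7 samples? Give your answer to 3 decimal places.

For each region, P(seen in 7 samples) = 1 - (10/11)^7 = 0.4868.
By linearity of expectation, E[distinct seen] = 11·(1 - (10/11)^7) = 5.3553.

5.355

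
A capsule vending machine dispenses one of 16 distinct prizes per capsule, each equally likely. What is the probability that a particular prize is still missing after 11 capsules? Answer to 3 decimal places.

On each capsule the fixed prize fails to appear with probability 15/16.
P(still missing after 11) = (15/16)^11 = 0.4917.

0.492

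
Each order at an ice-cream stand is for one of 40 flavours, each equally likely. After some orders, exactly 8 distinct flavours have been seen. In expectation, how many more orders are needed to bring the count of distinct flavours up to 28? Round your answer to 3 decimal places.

From k distinct to k+1 distinct takes on average 40/(40-k) orders.
Sum over k = 8,...,27: E = 40/32 + 40/31 + 40/30 + ... + 40/14 + 40/13 = 38.2114.

38.211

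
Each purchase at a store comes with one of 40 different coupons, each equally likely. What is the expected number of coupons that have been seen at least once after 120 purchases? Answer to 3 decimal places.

For each coupon, P(seen in 120 purchases) = 1 - (39/40)^120 = 0.9521.
By linearity of expectation, E[distinct seen] = 40·(1 - (39/40)^120) = 38.0830.

38.083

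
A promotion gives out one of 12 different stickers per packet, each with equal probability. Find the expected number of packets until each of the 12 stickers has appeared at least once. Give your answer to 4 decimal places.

Split into phases: going from k distinct to k+1 distinct takes on average 12/(12-k) packets.
E[T] = 12/12 + 12/11 + 12/10 + ... + 12/2 + 12/1 = 12·H_{12}.
H_{12} = 3.10321, so E[T] = 37.23853.

37.2385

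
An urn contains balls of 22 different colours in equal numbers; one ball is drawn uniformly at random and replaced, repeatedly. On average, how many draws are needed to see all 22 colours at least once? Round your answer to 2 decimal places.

Split into phases: going from k distinct to k+1 distinct takes on average 22/(22-k) draws.
E[T] = 22/22 + 22/21 + 22/20 + ... + 22/2 + 22/1 = 22·H_{22}.
H_{22} = 3.691, so E[T] = 81.198.

81.20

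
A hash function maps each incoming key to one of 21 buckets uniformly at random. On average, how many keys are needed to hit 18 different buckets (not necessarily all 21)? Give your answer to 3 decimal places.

With k distinct buckets already seen, the next new one arrives after an expected 21/(21-k) keys.
Sum over k = 0,...,17: E = 21/21 + 21/20 + 21/19 + ... + 21/5 + 21/4 = 38.0525.

38.053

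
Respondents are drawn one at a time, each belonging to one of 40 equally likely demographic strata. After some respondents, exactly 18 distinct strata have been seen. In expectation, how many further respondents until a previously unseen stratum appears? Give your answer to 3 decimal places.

1.818

Each respondent yields a new stratum with probability (40-18)/40 = 22/40, so the wait is geometric with mean 40/22.
E = 40/22 = 1.8182.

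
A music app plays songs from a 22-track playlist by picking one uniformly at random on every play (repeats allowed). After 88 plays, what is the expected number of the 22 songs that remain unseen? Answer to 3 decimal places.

For each song, P(unseen after 88) = (21/22)^88 = 0.0167.
By linearity of expectation, E[unseen] = 22·(21/22)^88 = 0.3669.

0.367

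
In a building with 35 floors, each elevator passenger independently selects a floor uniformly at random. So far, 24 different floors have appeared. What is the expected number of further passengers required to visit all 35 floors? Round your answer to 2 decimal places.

105.70

From k distinct to k+1 distinct takes on average 35/(35-k) passengers.
Sum over k = 24,...,34: E = 35/11 + 35/10 + 35/9 + ... + 35/2 + 35/1 = 105.696.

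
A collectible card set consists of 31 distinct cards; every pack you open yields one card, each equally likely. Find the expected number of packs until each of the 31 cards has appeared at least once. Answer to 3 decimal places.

Split into phases: going from k distinct to k+1 distinct takes on average 31/(31-k) packs.
E[T] = 31/31 + 31/30 + 31/29 + ... + 31/2 + 31/1 = 31·H_{31}.
H_{31} = 4.0272, so E[T] = 124.8446.

124.845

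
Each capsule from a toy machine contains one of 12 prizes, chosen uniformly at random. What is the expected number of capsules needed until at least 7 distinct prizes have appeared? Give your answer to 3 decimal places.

9.839

With k distinct prizes already seen, the next new one arrives after an expected 12/(12-k) capsules.
Sum over k = 0,...,6: E = 12/12 + 12/11 + 12/10 + ... + 12/7 + 12/6 = 9.8385.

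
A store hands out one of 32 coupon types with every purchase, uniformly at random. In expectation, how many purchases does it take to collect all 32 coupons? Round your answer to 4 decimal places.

129.8718

Split into phases: going from k distinct to k+1 distinct takes on average 32/(32-k) purchases.
E[T] = 32/32 + 32/31 + 32/30 + ... + 32/2 + 32/1 = 32·H_{32}.
H_{32} = 4.05850, so E[T] = 129.87185.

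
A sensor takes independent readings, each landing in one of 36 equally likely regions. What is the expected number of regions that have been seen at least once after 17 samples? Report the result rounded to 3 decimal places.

13.699

For each region, P(seen in 17 samples) = 1 - (35/36)^17 = 0.3805.
By linearity of expectation, E[distinct seen] = 36·(1 - (35/36)^17) = 13.6994.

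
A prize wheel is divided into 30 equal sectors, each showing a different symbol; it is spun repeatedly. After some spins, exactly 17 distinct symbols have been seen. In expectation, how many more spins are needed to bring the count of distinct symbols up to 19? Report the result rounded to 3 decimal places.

4.808

The wait to go from k to k+1 distinct symbols is geometric with mean 30/(30-k).
Sum over k = 17,...,18: E = 30/13 + 30/12 = 4.8077.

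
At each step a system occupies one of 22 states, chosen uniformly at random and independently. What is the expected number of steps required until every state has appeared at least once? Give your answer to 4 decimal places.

81.1979

After k distinct states have appeared, the next step gives a new one with probability (22-k)/22, so the expected wait for the (k+1)-th is 22/(22-k).
E[T] = 22/22 + 22/21 + 22/20 + ... + 22/2 + 22/1 = 22·H_{22}.
H_{22} = 3.69081, so E[T] = 81.19789.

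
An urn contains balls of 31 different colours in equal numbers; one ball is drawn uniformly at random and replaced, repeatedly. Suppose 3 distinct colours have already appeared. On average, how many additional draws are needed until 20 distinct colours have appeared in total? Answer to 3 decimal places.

From k distinct to k+1 distinct takes on average 31/(31-k) draws.
Sum over k = 3,...,19: E = 31/28 + 31/27 + 31/26 + ... + 31/13 + 31/12 = 28.1261.

28.126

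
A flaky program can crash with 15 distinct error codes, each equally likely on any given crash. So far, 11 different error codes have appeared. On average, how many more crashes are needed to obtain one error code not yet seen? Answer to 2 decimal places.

Each crash yields a new error code with probability (15-11)/15 = 4/15, so the wait is geometric with mean 15/4.
E = 15/4 = 3.750.

3.75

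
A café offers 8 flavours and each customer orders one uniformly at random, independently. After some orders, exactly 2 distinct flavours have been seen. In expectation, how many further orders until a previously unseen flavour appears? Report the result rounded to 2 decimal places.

Each order yields a new flavour with probability (8-2)/8 = 6/8, so the wait is geometric with mean 8/6.
E = 8/6 = 1.333.

1.33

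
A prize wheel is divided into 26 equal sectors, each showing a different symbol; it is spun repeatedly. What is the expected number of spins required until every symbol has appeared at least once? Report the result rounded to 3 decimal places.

100.215

Split into phases: going from k distinct to k+1 distinct takes on average 26/(26-k) spins.
E[T] = 26/26 + 26/25 + 26/24 + ... + 26/2 + 26/1 = 26·H_{26}.
H_{26} = 3.8544, so E[T] = 100.2149.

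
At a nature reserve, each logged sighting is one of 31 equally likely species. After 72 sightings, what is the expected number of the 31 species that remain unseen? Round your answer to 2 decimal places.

2.92

For each species, P(unseen after 72) = (30/31)^72 = 0.094.
By linearity of expectation, E[unseen] = 31·(30/31)^72 = 2.924.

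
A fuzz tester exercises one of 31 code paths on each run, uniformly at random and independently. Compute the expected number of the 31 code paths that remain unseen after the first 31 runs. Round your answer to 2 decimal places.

For each code path, P(unseen after 31) = (30/31)^31 = 0.362.
By linearity of expectation, E[unseen] = 31·(30/31)^31 = 11.218.

11.22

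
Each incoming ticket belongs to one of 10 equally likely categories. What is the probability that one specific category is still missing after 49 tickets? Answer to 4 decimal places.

Each ticket misses the fixed category with probability (10-1)/10 = 9/10, independently.
P(still missing after 49) = (9/10)^49 = 0.00573.

0.0057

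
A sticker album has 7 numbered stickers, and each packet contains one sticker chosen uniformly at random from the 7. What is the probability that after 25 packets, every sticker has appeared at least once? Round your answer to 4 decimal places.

By inclusion–exclusion over which stickers are missing,
P(all seen) = Σ_{j=0}^{7} (-1)^j C(7,j)((7-j)/7)^25
= 1.00000 - 0.14840 + 0.00467 - 0.00003 + 0.00000 - 0.00000 + 0.00000 - 0.00000
= 0.85624.

0.8562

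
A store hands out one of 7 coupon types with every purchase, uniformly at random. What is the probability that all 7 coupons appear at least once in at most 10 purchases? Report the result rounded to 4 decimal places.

0.1049

By inclusion–exclusion over which coupons are missing,
P(all seen) = Σ_{j=0}^{7} (-1)^j C(7,j)((7-j)/7)^10
= 1.00000 - 1.49841 + 0.72600 - 0.12992 + 0.00732 - 0.00008 + 0.00000 - 0.00000
= 0.10491.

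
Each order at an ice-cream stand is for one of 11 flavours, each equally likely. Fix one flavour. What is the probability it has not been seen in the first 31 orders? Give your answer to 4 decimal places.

0.0521

On each order the fixed flavour fails to appear with probability 10/11.
P(still missing after 31) = (10/11)^31 = 0.05210.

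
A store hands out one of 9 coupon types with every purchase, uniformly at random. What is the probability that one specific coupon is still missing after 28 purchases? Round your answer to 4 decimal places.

On each purchase the fixed coupon fails to appear with probability 8/9.
P(still missing after 28) = (8/9)^28 = 0.03696.

0.0370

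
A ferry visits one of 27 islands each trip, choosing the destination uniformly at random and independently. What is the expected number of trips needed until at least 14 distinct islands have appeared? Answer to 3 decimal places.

19.206

With k distinct islands already seen, the next new one arrives after an expected 27/(27-k) trips.
Sum over k = 0,...,13: E = 27/27 + 27/26 + 27/25 + ... + 27/15 + 27/14 = 19.2057.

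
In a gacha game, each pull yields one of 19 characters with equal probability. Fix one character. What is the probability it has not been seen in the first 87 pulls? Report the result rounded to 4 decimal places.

0.0091

Each pull misses the fixed character with probability (19-1)/19 = 18/19, independently.
P(still missing after 87) = (18/19)^87 = 0.00906.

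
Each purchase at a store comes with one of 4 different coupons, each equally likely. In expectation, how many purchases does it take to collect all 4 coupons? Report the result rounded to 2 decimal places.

8.33

After k distinct coupons have appeared, the next purchase gives a new one with probability (4-k)/4, so the expected wait for the (k+1)-th is 4/(4-k).
E[T] = 4/4 + 4/3 + 4/2 + 4/1 = 4·H_{4}.
H_{4} = 2.083, so E[T] = 8.333.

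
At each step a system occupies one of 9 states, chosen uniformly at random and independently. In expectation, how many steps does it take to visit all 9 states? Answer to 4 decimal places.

25.4607

The wait to go from k to k+1 distinct states is geometric with mean 9/(9-k).
E[T] = 9/9 + 9/8 + 9/7 + ... + 9/2 + 9/1 = 9·H_{9}.
H_{9} = 2.82897, so E[T] = 25.46071.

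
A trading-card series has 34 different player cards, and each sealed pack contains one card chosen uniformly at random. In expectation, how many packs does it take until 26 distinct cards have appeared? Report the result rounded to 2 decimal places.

With k distinct cards already seen, the next new one arrives after an expected 34/(34-k) packs.
Sum over k = 0,...,25: E = 34/34 + 34/33 + 34/32 + ... + 34/10 + 34/9 = 47.612.

47.61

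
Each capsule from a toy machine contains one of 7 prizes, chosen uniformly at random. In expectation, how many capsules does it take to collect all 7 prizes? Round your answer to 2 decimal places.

Split into phases: going from k distinct to k+1 distinct takes on average 7/(7-k) capsules.
E[T] = 7/7 + 7/6 + 7/5 + ... + 7/2 + 7/1 = 7·H_{7}.
H_{7} = 2.593, so E[T] = 18.150.

18.15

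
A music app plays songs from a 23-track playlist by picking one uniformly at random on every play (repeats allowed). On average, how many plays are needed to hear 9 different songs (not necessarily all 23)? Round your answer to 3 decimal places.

11.103

Going from k to k+1 distinct takes a geometric number of plays with mean 23/(23-k).
Sum over k = 0,...,8: E = 23/23 + 23/22 + 23/21 + ... + 23/16 + 23/15 = 11.1028.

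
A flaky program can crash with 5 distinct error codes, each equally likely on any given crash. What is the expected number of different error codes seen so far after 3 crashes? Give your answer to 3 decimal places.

For each error code, P(seen in 3 crashes) = 1 - (4/5)^3 = 0.4880.
By linearity of expectation, E[distinct seen] = 5·(1 - (4/5)^3) = 2.4400.

2.440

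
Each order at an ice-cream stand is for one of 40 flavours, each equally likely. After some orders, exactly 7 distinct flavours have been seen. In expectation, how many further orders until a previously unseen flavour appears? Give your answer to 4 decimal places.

1.2121

The number of orders until the next new flavour is geometric with success probability 33/40, so its mean is 40/33.
E = 40/33 = 1.21212.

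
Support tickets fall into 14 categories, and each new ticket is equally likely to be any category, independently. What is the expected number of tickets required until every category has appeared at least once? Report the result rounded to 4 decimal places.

45.5219

The wait to go from k to k+1 distinct categories is geometric with mean 14/(14-k).
E[T] = 14/14 + 14/13 + 14/12 + ... + 14/2 + 14/1 = 14·H_{14}.
H_{14} = 3.25156, so E[T] = 45.52187.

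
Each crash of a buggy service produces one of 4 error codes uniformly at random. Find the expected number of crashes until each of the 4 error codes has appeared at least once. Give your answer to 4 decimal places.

8.3333

After k distinct error codes have appeared, the next crash gives a new one with probability (4-k)/4, so the expected wait for the (k+1)-th is 4/(4-k).
E[T] = 4/4 + 4/3 + 4/2 + 4/1 = 4·H_{4}.
H_{4} = 2.08333, so E[T] = 8.33333.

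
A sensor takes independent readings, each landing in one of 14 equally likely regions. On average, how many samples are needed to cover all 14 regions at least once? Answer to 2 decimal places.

45.52

After k distinct regions have appeared, the next sample gives a new one with probability (14-k)/14, so the expected wait for the (k+1)-th is 14/(14-k).
E[T] = 14/14 + 14/13 + 14/12 + ... + 14/2 + 14/1 = 14·H_{14}.
H_{14} = 3.252, so E[T] = 45.522.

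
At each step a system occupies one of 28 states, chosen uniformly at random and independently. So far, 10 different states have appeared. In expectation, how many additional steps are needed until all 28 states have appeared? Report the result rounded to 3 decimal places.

From k distinct to k+1 distinct takes on average 28/(28-k) steps.
Sum over k = 10,...,27: E = 28/18 + 28/17 + 28/16 + ... + 28/2 + 28/1 = 97.8630.

97.863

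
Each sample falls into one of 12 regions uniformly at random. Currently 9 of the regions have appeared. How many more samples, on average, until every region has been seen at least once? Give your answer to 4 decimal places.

22.0000

The wait to go from k to k+1 distinct regions is geometric with mean 12/(12-k).
Sum over k = 9,...,11: E = 12/3 + 12/2 + 12/1 = 22.00000.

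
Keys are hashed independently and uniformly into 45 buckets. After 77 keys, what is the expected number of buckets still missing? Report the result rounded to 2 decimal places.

For each bucket, P(unseen after 77) = (44/45)^77 = 0.177.
By linearity of expectation, E[unseen] = 45·(44/45)^77 = 7.975.

7.97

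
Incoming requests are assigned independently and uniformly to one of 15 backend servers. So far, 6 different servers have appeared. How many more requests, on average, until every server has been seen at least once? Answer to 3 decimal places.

From k distinct to k+1 distinct takes on average 15/(15-k) requests.
Sum over k = 6,...,14: E = 15/9 + 15/8 + 15/7 + ... + 15/2 + 15/1 = 42.4345.

42.435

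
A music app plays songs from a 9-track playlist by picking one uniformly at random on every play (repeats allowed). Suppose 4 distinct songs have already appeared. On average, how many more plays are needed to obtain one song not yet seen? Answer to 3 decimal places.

1.800

Each play yields a new song with probability (9-4)/9 = 5/9, so the wait is geometric with mean 9/5.
E = 9/5 = 1.8000.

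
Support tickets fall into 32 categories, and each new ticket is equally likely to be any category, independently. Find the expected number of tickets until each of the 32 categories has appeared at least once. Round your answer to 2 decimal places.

Split into phases: going from k distinct to k+1 distinct takes on average 32/(32-k) tickets.
E[T] = 32/32 + 32/31 + 32/30 + ... + 32/2 + 32/1 = 32·H_{32}.
H_{32} = 4.058, so E[T] = 129.872.

129.87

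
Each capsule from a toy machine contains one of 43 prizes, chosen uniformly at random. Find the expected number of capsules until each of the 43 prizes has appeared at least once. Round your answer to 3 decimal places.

Split into phases: going from k distinct to k+1 distinct takes on average 43/(43-k) capsules.
E[T] = 43/43 + 43/42 + 43/41 + ... + 43/2 + 43/1 = 43·H_{43}.
H_{43} = 4.3500, so E[T] = 187.0499.

187.050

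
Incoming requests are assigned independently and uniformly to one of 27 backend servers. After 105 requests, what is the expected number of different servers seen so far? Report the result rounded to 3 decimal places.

26.487

For each server, P(seen in 105 requests) = 1 - (26/27)^105 = 0.9810.
By linearity of expectation, E[distinct seen] = 27·(1 - (26/27)^105) = 26.4867.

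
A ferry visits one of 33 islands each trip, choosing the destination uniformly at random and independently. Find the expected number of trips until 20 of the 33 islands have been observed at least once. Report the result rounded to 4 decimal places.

29.9859

With k distinct islands already seen, the next new one arrives after an expected 33/(33-k) trips.
Sum over k = 0,...,19: E = 33/33 + 33/32 + 33/31 + ... + 33/15 + 33/14 = 29.98593.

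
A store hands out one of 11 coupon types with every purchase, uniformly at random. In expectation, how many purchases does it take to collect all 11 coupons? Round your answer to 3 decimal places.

33.219

The wait to go from k to k+1 distinct coupons is geometric with mean 11/(11-k).
E[T] = 11/11 + 11/10 + 11/9 + ... + 11/2 + 11/1 = 11·H_{11}.
H_{11} = 3.0199, so E[T] = 33.2187.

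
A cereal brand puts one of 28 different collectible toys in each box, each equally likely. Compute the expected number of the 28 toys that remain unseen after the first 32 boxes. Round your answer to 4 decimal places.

For each toy, P(unseen after 32) = (27/28)^32 = 0.31231.
By linearity of expectation, E[unseen] = 28·(27/28)^32 = 8.74463.

8.7446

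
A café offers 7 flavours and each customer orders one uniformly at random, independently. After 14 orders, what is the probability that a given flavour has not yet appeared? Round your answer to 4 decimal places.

On each order the fixed flavour fails to appear with probability 6/7.
P(still missing after 14) = (6/7)^14 = 0.11554.

0.1155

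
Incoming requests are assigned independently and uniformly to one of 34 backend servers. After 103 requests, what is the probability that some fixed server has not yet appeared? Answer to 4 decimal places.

Each request misses the fixed server with probability (34-1)/34 = 33/34, independently.
P(still missing after 103) = (33/34)^103 = 0.04620.

0.0462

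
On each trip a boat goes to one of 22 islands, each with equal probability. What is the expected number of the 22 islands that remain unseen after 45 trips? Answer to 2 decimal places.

For each island, P(unseen after 45) = (21/22)^45 = 0.123.
By linearity of expectation, E[unseen] = 22·(21/22)^45 = 2.712.

2.71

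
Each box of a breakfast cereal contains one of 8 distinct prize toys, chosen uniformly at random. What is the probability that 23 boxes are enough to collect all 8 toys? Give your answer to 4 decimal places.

0.6654

By inclusion–exclusion over which toys are missing,
P(all seen) = Σ_{j=0}^{8} (-1)^j C(8,j)((8-j)/8)^23
= 1.00000 - 0.37092 + 0.03746 - 0.00113 + 0.00001 - 0.00000 + 0.00000 - 0.00000 + 0.00000
= 0.66542.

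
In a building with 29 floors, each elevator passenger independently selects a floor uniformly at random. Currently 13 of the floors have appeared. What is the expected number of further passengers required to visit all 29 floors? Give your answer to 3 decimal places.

From k distinct to k+1 distinct takes on average 29/(29-k) passengers.
Sum over k = 13,...,28: E = 29/16 + 29/15 + 29/14 + ... + 29/2 + 29/1 = 98.0411.

98.041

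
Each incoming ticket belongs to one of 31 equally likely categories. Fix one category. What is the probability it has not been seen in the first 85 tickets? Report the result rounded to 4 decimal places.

On each ticket the fixed category fails to appear with probability 30/31.
P(still missing after 85) = (30/31)^85 = 0.06160.

0.0616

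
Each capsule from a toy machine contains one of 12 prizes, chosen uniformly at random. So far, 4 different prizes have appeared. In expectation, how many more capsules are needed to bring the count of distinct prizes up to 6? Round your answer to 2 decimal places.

3.21

The wait to go from k to k+1 distinct prizes is geometric with mean 12/(12-k).
Sum over k = 4,...,5: E = 12/8 + 12/7 = 3.214.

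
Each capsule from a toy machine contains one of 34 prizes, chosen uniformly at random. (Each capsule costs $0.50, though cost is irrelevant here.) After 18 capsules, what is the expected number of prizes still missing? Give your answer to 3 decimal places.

19.866

For each prize, P(unseen after 18) = (33/34)^18 = 0.5843.
By linearity of expectation, E[unseen] = 34·(33/34)^18 = 19.8659.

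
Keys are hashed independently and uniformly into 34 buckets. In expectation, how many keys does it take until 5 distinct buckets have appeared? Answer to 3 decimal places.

Going from k to k+1 distinct takes a geometric number of keys with mean 34/(34-k).
Sum over k = 0,...,4: E = 34/34 + 34/33 + 34/32 + 34/31 + 34/30 = 5.3229.

5.323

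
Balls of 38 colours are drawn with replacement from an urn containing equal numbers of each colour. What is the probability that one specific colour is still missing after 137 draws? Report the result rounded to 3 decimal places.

Each draw misses the fixed colour with probability (38-1)/38 = 37/38, independently.
P(still missing after 137) = (37/38)^137 = 0.0259.

0.026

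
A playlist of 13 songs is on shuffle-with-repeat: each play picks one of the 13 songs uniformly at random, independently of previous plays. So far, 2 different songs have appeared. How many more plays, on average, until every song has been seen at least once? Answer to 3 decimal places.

From k distinct to k+1 distinct takes on average 13/(13-k) plays.
Sum over k = 2,...,12: E = 13/11 + 13/10 + 13/9 + ... + 13/2 + 13/1 = 39.2584.

39.258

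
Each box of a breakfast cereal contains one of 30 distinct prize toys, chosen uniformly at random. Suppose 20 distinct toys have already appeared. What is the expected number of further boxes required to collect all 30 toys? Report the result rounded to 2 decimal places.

With k distinct toys already seen, the next new one takes an expected 30/(30-k) boxes.
Sum over k = 20,...,29: E = 30/10 + 30/9 + 30/8 + ... + 30/2 + 30/1 = 87.869.

87.87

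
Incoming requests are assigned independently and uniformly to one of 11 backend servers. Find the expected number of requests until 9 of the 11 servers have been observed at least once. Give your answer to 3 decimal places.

16.719

With k distinct servers already seen, the next new one arrives after an expected 11/(11-k) requests.
Sum over k = 0,...,8: E = 11/11 + 11/10 + 11/9 + ... + 11/4 + 11/3 = 16.7187.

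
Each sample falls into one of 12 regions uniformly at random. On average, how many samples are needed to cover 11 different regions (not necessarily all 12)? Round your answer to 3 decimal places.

25.239

Going from k to k+1 distinct takes a geometric number of samples with mean 12/(12-k).
Sum over k = 0,...,10: E = 12/12 + 12/11 + 12/10 + ... + 12/3 + 12/2 = 25.2385.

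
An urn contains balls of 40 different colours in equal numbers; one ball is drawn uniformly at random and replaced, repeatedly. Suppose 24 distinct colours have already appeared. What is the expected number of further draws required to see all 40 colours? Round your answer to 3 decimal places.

135.229

From k distinct to k+1 distinct takes on average 40/(40-k) draws.
Sum over k = 24,...,39: E = 40/16 + 40/15 + 40/14 + ... + 40/2 + 40/1 = 135.2292.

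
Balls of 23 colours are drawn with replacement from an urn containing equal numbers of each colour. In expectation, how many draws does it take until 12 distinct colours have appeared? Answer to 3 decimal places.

16.432

Going from k to k+1 distinct takes a geometric number of draws with mean 23/(23-k).
Sum over k = 0,...,11: E = 23/23 + 23/22 + 23/21 + ... + 23/13 + 23/12 = 16.4315.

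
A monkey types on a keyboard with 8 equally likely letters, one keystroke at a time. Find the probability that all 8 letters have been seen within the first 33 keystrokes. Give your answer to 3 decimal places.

0.905

By inclusion–exclusion over which letters are missing,
P(all seen) = Σ_{j=0}^{8} (-1)^j C(8,j)((8-j)/8)^33
= 1.0000 - 0.0976 + 0.0021 - 0.0000 + 0.0000 - 0.0000 + 0.0000 - 0.0000 + 0.0000
= 0.9045.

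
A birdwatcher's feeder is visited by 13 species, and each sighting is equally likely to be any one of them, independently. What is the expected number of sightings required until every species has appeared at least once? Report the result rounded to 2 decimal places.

41.34

The wait to go from k to k+1 distinct species is geometric with mean 13/(13-k).
E[T] = 13/13 + 13/12 + 13/11 + ... + 13/2 + 13/1 = 13·H_{13}.
H_{13} = 3.180, so E[T] = 41.342.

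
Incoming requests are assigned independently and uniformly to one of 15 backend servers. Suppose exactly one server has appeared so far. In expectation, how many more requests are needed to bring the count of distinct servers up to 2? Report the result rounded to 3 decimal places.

The wait to go from k to k+1 distinct servers is geometric with mean 15/(15-k).
Only the k = 1 term is needed: E = 15/14 = 1.0714.

1.071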